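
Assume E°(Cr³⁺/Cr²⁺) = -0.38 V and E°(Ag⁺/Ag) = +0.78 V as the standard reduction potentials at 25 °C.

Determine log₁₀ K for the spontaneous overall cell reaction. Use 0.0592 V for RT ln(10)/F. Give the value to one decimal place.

19.6

Cathode: Ag⁺/Ag; anode: Cr³⁺/Cr²⁺. E°cell = +1.16 V, n = 1.
log K = nE°cell / 0.0592 = (1)(+1.16) / 0.0592 = 19.6.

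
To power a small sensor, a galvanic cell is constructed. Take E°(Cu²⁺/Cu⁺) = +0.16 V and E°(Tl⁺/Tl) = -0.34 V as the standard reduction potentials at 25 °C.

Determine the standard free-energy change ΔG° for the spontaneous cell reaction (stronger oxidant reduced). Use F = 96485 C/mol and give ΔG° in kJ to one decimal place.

-48.2 kJ

Cu²⁺/Cu⁺ (E° = +0.16 V) is the cathode; Tl⁺/Tl (E° = -0.34 V) is the anode, so E°cell = +0.50 V.
Balancing electrons gives n = 1 (lcm of 1 and 1).
ΔG° = −nFE° = −(1)(96485)(+0.50) = -48,242 J = -48.2 kJ.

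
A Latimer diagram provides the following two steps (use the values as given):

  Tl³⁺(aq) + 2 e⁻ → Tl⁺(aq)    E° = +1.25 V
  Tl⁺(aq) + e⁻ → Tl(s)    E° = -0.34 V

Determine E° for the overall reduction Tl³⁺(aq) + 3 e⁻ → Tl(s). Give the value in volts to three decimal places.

+0.720 V

Standard free energies of sequential steps add: ΔG°₃ = ΔG°₁ + ΔG°₂, so n₃E°₃ = n₁E°₁ + n₂E°₂.
E°₃ = (2×+1.25 + 1×-0.34) / 3 = (+2.160) / 3 = +0.720 V.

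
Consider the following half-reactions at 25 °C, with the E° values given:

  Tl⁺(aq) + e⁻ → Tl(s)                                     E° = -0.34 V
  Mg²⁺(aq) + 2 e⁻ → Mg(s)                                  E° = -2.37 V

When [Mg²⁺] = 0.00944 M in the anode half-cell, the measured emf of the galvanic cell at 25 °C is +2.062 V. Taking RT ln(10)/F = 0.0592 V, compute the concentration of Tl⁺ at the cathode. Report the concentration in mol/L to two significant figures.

Tl⁺/Tl is the cathode, Mg²⁺/Mg the anode: E°cell = +2.03 V, n = 2.
Overall reaction: 2 Tl⁺(aq) + Mg(s) → 2 Tl(s) + Mg²⁺(aq); Q = [Mg²⁺]^1/[Tl⁺]^2.
From E = E° − (0.0592/n) log Q: log Q = (E° − E)·n/0.0592 = (+2.03 − (+2.062))·2/0.0592 = -1.0811.
So 2·log[Tl⁺] = 1·log(0.00944) − log Q = -2.0250 − (-1.0811) = -0.9439; log[Tl⁺] = -0.9439 / 2 = -0.4719; [Tl⁺] = 10^(-0.4719) ≈ 0.34 M.

0.34 M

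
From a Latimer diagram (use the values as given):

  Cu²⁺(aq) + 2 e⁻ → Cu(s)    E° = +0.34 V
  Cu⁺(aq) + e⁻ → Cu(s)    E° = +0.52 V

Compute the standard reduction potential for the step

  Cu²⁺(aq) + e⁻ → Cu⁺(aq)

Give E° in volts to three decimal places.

+0.160 V

Sequential free energies add, so n₃E°₃ = n₁E°₁ + n₂E°₂.
With n₃ = 2, and the known step contributing 1×(+0.52) V, the unknown satisfies 1·E° = 2×(+0.34) − 1×(+0.52) = +0.160.
E° = +0.160 / 1 = +0.160 V.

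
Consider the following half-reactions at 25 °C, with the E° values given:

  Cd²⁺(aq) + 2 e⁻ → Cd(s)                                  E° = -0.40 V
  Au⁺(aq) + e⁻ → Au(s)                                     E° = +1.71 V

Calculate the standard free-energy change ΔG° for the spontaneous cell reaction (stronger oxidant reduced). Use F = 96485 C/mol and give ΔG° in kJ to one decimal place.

Au⁺/Au (E° = +1.71 V) is the cathode; Cd²⁺/Cd (E° = -0.40 V) is the anode, so E°cell = +2.11 V.
Balancing electrons gives n = 2 (lcm of 1 and 2).
ΔG° = −nFE° = −(2)(96485)(+2.11) = -407,167 J = -407.2 kJ.

-407.2 kJ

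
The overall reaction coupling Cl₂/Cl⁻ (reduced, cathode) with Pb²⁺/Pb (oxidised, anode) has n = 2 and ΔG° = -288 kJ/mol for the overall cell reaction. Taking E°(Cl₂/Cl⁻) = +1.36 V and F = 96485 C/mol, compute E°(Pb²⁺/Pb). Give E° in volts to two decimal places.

E°cell = −ΔG°/(nF) = −(-288×10³)/((2)(96485)) = +1.492 V.
Since Cl₂/Cl⁻ is the cathode and Pb²⁺/Pb the anode, E°cell = E°(Cl₂/Cl⁻) − E°(Pb²⁺/Pb).
So E°(Pb²⁺/Pb) = E°(Cl₂/Cl⁻) − E°cell = (+1.36) − (+1.492) = -0.13 V.

-0.13 V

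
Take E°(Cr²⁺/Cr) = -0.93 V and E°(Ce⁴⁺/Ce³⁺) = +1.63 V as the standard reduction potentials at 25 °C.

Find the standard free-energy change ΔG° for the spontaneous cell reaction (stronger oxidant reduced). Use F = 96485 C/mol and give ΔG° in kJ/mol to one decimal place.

Ce⁴⁺/Ce³⁺ (E° = +1.63 V) is the cathode; Cr²⁺/Cr (E° = -0.93 V) is the anode, so E°cell = +2.56 V.
Balancing electrons gives n = 2 (lcm of 1 and 2).
ΔG° = −nFE° = −(2)(96485)(+2.56) = -494,003 J = -494.0 kJ/mol.

-494.0 kJ/mol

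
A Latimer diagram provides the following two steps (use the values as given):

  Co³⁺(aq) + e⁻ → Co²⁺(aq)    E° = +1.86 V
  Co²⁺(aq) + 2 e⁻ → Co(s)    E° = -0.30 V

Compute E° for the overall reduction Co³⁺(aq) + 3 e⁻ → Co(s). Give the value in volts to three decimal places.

+0.420 V

Since ΔG° = −nFE° is additive over sequential reductions, n₃E°₃ = n₁E°₁ + n₂E°₂.
E°₃ = (1×+1.86 + 2×-0.30) / 3 = (+1.260) / 3 = +0.420 V.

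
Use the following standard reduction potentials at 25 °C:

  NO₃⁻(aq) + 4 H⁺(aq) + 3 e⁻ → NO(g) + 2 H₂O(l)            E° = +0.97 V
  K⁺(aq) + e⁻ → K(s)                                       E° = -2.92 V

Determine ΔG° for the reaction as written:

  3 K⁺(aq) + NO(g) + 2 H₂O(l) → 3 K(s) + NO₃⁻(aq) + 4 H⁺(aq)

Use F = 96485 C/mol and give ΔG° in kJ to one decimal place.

As written, K⁺/K is reduced (cathode) and NO₃⁻/NO is oxidised (anode), so E°cell = (-2.92) − (+0.97) = -3.89 V.
Balancing electrons gives n = 3.
ΔG° = −nFE° = −(3)(96485)(-3.89) = 1,125,980 J = +1126.0 kJ.

+1126.0 kJ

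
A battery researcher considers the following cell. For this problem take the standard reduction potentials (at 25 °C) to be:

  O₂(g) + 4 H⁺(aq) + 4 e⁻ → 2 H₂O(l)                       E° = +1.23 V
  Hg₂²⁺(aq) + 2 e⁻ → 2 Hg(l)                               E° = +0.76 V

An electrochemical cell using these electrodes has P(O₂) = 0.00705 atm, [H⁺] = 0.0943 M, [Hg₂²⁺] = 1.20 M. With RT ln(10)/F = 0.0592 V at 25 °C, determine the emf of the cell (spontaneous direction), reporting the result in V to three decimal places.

+0.375 V

O₂/H₂O is the cathode (higher E°), Hg₂²⁺/Hg the anode: E°cell = +1.23 − (+0.76) = +0.47 V, n = 4.
Overall: O₂(g) + 4 H⁺(aq) + 4 Hg(l) → 2 H₂O(l) + 2 Hg₂²⁺(aq)
Q = [Hg₂²⁺]^2 / (P(O₂)·[H⁺]^4); log Q = 6.412.
E = E° − (0.0592/n) log Q = +0.47 − (0.0592/4)(6.412) = +0.375 V.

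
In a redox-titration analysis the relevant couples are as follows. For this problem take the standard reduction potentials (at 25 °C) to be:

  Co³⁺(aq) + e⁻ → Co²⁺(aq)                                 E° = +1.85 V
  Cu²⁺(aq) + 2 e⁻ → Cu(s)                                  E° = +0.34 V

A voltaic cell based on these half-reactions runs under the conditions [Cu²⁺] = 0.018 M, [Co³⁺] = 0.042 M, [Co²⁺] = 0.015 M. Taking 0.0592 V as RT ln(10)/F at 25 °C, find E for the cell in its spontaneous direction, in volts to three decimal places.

Co³⁺/Co²⁺ is the cathode (higher E°), Cu²⁺/Cu the anode: E°cell = +1.85 − (+0.34) = +1.51 V, n = 2.
Overall: 2 Co³⁺(aq) + Cu(s) → 2 Co²⁺(aq) + Cu²⁺(aq)
Q = [Co²⁺]^2·[Cu²⁺] / ([Co³⁺]^2); log Q = -2.639.
E = E° − (0.0592/n) log Q = +1.51 − (0.0592/2)(-2.639) = +1.588 V.

+1.588 V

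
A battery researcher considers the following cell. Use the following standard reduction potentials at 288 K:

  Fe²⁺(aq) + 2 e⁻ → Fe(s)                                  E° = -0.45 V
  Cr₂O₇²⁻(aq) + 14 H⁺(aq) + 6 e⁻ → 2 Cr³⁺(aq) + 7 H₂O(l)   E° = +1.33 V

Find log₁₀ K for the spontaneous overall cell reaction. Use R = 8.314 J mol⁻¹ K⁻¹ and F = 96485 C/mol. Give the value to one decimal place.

186.9

Cathode: Cr₂O₇²⁻/Cr³⁺; anode: Fe²⁺/Fe. E°cell = (+1.33) − (-0.45) = +1.78 V, with n = 6.
ΔG° = −nFE° = −RT ln K, so ln K = nFE°/(RT) = (6)(96485)(+1.78) / ((8.314)(288)) = 430.357.
log₁₀ K = 430.357 / ln 10 = 186.9.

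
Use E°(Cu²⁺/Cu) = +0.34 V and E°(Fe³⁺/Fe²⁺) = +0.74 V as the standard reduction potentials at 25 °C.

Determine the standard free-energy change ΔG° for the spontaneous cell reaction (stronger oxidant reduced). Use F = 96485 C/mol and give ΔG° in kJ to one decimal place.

Fe³⁺/Fe²⁺ (E° = +0.74 V) is the cathode; Cu²⁺/Cu (E° = +0.34 V) is the anode, so E°cell = +0.40 V.
Balancing electrons gives n = 2 (lcm of 1 and 2).
ΔG° = −nFE° = −(2)(96485)(+0.40) = -77,188 J = -77.2 kJ.

-77.2 kJ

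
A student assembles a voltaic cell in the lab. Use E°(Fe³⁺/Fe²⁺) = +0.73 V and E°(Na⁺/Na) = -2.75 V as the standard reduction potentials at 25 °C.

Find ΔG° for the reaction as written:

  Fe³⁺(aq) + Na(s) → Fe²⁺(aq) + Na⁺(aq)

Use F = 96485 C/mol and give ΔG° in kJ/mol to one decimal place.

As written, Fe³⁺/Fe²⁺ is reduced (cathode) and Na⁺/Na is oxidised (anode), so E°cell = (+0.73) − (-2.75) = +3.48 V.
Balancing electrons gives n = 1.
ΔG° = −nFE° = −(1)(96485)(+3.48) = -335,768 J = -335.8 kJ/mol.

-335.8 kJ/mol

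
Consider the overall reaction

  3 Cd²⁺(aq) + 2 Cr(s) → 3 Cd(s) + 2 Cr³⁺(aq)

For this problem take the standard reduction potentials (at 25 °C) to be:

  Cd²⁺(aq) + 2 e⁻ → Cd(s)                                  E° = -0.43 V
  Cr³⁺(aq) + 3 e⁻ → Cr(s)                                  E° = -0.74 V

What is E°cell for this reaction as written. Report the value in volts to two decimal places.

+0.31 V

The Cd²⁺/Cd couple has the higher reduction potential, so it is the cathode; Cr³⁺/Cr is oxidised at the anode.
E°cell = E°(cathode) − E°(anode) = (-0.43) − (-0.74) = +0.31 V.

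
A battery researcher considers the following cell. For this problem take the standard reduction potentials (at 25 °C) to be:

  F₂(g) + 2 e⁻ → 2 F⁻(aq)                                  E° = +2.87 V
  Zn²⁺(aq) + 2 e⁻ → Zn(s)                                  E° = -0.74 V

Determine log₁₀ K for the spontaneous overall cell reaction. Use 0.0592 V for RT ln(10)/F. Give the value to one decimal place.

122.0

Cathode: F₂/F⁻; anode: Zn²⁺/Zn. E°cell = +3.61 V, n = 2.
log K = nE°cell / 0.0592 = (2)(+3.61) / 0.0592 = 122.0.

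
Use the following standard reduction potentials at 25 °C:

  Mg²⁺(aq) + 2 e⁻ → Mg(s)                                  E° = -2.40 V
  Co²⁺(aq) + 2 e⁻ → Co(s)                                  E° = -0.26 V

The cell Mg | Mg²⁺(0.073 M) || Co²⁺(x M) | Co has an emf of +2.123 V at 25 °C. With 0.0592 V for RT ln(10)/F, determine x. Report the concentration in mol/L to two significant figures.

Co²⁺/Co is the cathode, Mg²⁺/Mg the anode: E°cell = +2.14 V, n = 2.
Overall reaction: Co²⁺(aq) + Mg(s) → Co(s) + Mg²⁺(aq); Q = [Mg²⁺]^1/[Co²⁺]^1.
From E = E° − (0.0592/n) log Q: log Q = (E° − E)·n/0.0592 = (+2.14 − (+2.123))·2/0.0592 = 0.5743.
So 1·log[Co²⁺] = 1·log(0.073) − log Q = -1.1367 − (0.5743) = -1.7110; [Co²⁺] = 10^(-1.7110) ≈ 0.019 M.

0.019 M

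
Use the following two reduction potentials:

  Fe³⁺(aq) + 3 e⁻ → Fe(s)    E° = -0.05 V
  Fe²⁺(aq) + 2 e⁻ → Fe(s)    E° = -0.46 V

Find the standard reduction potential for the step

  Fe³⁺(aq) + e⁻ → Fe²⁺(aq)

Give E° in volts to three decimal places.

+0.770 V

Sequential free energies add, so n₃E°₃ = n₁E°₁ + n₂E°₂.
With n₃ = 3, and the known step contributing 2×(-0.46) V, the unknown satisfies 1·E° = 3×(-0.05) − 2×(-0.46) = +0.770.
E° = +0.770 / 1 = +0.770 V.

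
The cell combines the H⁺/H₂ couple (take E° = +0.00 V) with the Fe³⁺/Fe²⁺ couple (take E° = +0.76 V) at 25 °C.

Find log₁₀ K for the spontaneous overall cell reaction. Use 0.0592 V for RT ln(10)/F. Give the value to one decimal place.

25.7

Cathode: Fe³⁺/Fe²⁺; anode: H⁺/H₂. E°cell = +0.76 V, n = 2.
log K = nE°cell / 0.0592 = (2)(+0.76) / 0.0592 = 25.7.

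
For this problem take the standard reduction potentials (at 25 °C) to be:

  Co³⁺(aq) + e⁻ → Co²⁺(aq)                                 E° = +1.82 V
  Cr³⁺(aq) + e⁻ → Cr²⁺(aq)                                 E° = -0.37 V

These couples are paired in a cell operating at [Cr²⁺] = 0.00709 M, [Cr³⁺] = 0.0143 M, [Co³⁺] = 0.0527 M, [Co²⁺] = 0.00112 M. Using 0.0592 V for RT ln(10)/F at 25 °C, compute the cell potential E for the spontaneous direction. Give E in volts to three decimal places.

Co³⁺/Co²⁺ is the cathode (higher E°), Cr³⁺/Cr²⁺ the anode: E°cell = +1.82 − (-0.37) = +2.19 V, n = 1.
Overall: Co³⁺(aq) + Cr²⁺(aq) → Co²⁺(aq) + Cr³⁺(aq)
Q = [Co²⁺]·[Cr³⁺] / ([Co³⁺]·[Cr²⁺]); log Q = -1.368.
E = E° − (0.0592/n) log Q = +2.19 − (0.0592/1)(-1.368) = +2.271 V.

+2.271 V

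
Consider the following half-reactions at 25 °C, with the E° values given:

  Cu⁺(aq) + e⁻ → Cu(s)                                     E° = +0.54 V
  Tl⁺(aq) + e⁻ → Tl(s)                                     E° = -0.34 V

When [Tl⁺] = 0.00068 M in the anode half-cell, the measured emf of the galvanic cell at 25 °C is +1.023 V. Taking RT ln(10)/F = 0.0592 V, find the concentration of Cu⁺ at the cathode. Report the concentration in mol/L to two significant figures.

Cu⁺/Cu is the cathode, Tl⁺/Tl the anode: E°cell = +0.88 V, n = 1.
Overall reaction: Cu⁺(aq) + Tl(s) → Cu(s) + Tl⁺(aq); Q = [Tl⁺]^1/[Cu⁺]^1.
From E = E° − (0.0592/n) log Q: log Q = (E° − E)·n/0.0592 = (+0.88 − (+1.023))·1/0.0592 = -2.4155.
So 1·log[Cu⁺] = 1·log(0.00068) − log Q = -3.1675 − (-2.4155) = -0.7520; [Cu⁺] = 10^(-0.7520) ≈ 0.18 M.

0.18 M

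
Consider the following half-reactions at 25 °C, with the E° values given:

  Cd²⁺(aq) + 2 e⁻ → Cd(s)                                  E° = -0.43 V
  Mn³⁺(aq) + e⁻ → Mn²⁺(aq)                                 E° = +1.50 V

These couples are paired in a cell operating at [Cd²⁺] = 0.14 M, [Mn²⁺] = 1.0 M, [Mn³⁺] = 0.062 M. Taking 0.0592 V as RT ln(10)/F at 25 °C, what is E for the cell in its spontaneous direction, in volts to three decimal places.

Mn³⁺/Mn²⁺ is the cathode (higher E°), Cd²⁺/Cd the anode: E°cell = +1.50 − (-0.43) = +1.93 V, n = 2.
Overall: 2 Mn³⁺(aq) + Cd(s) → 2 Mn²⁺(aq) + Cd²⁺(aq)
Q = [Mn²⁺]^2·[Cd²⁺] / ([Mn³⁺]^2); log Q = 1.561.
E = E° − (0.0592/n) log Q = +1.93 − (0.0592/2)(1.561) = +1.884 V.

+1.884 V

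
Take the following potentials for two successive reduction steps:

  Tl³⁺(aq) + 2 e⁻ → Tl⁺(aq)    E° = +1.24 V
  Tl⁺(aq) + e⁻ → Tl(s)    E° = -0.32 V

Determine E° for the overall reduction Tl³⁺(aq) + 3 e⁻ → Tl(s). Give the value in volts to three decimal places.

Standard free energies of sequential steps add: ΔG°₃ = ΔG°₁ + ΔG°₂, so n₃E°₃ = n₁E°₁ + n₂E°₂.
E°₃ = (2×+1.24 + 1×-0.32) / 3 = (+2.160) / 3 = +0.720 V.

+0.720 V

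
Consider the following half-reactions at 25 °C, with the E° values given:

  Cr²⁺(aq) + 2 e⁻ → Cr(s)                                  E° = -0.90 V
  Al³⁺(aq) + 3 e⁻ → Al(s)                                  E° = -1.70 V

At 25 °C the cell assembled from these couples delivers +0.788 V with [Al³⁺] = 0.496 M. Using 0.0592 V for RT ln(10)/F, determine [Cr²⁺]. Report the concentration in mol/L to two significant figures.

Cr²⁺/Cr is the cathode, Al³⁺/Al the anode: E°cell = +0.80 V, n = 6.
Overall reaction: 3 Cr²⁺(aq) + 2 Al(s) → 3 Cr(s) + 2 Al³⁺(aq); Q = [Al³⁺]^2/[Cr²⁺]^3.
From E = E° − (0.0592/n) log Q: log Q = (E° − E)·n/0.0592 = (+0.80 − (+0.788))·6/0.0592 = 1.2162.
So 3·log[Cr²⁺] = 2·log(0.496) − log Q = -0.6090 − (1.2162) = -1.8252; log[Cr²⁺] = -1.8252 / 3 = -0.6084; [Cr²⁺] = 10^(-0.6084) ≈ 0.25 M.

0.25 M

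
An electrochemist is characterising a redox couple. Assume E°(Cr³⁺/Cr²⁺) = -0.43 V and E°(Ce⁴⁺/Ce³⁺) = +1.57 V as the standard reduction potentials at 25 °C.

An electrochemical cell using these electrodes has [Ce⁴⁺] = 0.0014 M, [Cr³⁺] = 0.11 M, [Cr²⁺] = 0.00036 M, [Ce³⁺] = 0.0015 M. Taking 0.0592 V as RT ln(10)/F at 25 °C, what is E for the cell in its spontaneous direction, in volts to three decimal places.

Ce⁴⁺/Ce³⁺ is the cathode (higher E°), Cr³⁺/Cr²⁺ the anode: E°cell = +1.57 − (-0.43) = +2.00 V, n = 1.
Overall: Ce⁴⁺(aq) + Cr²⁺(aq) → Ce³⁺(aq) + Cr³⁺(aq)
Q = [Ce³⁺]·[Cr³⁺] / ([Ce⁴⁺]·[Cr²⁺]); log Q = 2.515.
E = E° − (0.0592/n) log Q = +2.00 − (0.0592/1)(2.515) = +1.851 V.

+1.851 V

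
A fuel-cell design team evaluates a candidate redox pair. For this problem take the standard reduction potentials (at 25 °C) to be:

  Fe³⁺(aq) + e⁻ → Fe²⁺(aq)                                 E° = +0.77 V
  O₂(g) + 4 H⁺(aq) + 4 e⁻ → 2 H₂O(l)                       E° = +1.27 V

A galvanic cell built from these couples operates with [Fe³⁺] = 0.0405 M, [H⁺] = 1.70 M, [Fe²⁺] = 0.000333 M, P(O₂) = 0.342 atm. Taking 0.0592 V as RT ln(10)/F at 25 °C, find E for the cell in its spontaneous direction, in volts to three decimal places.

+0.383 V

O₂/H₂O is the cathode (higher E°), Fe³⁺/Fe²⁺ the anode: E°cell = +1.27 − (+0.77) = +0.50 V, n = 4.
Overall: O₂(g) + 4 H⁺(aq) + 4 Fe²⁺(aq) → 2 H₂O(l) + 4 Fe³⁺(aq)
Q = [Fe³⁺]^4 / (P(O₂)·[H⁺]^4·[Fe²⁺]^4); log Q = 7.884.
E = E° − (0.0592/n) log Q = +0.50 − (0.0592/4)(7.884) = +0.383 V.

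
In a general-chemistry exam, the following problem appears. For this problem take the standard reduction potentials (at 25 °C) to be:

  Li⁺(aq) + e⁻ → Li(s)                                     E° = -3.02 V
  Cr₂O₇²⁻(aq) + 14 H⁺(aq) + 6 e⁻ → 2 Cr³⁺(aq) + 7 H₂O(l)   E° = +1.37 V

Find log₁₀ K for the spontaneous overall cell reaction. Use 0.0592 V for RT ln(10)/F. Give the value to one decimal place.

Cathode: Cr₂O₇²⁻/Cr³⁺; anode: Li⁺/Li. E°cell = +4.39 V, n = 6.
log K = nE°cell / 0.0592 = (6)(+4.39) / 0.0592 = 444.9.

444.9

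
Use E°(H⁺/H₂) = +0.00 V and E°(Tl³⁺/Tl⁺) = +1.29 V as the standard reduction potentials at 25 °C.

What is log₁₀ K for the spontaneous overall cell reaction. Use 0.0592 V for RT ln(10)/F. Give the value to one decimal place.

43.6

Cathode: Tl³⁺/Tl⁺; anode: H⁺/H₂. E°cell = +1.29 V, n = 2.
log K = nE°cell / 0.0592 = (2)(+1.29) / 0.0592 = 43.6.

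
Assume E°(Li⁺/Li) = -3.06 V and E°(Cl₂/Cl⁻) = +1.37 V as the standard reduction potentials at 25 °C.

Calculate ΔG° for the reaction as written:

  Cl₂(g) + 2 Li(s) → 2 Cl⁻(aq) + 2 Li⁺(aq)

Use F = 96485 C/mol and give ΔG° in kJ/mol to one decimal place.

As written, Cl₂/Cl⁻ is reduced (cathode) and Li⁺/Li is oxidised (anode), so E°cell = (+1.37) − (-3.06) = +4.43 V.
Balancing electrons gives n = 2.
ΔG° = −nFE° = −(2)(96485)(+4.43) = -854,857 J = -854.9 kJ/mol.

-854.9 kJ/mol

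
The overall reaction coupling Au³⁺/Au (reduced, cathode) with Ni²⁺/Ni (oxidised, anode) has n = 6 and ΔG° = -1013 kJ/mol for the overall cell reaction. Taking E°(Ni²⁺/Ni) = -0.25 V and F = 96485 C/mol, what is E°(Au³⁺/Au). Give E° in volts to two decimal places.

E°cell = −ΔG°/(nF) = −(-1013×10³)/((6)(96485)) = +1.750 V.
Since Au³⁺/Au is the cathode and Ni²⁺/Ni the anode, E°cell = E°(Au³⁺/Au) − E°(Ni²⁺/Ni).
So E°(Au³⁺/Au) = E°cell + E°(Ni²⁺/Ni) = +1.750 + (-0.25) = +1.50 V.

+1.50 V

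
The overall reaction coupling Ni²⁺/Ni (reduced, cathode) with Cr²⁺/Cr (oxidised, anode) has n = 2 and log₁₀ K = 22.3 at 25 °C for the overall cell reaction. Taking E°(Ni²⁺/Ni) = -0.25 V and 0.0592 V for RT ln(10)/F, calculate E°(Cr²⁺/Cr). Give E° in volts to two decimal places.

-0.91 V

E°cell = (0.0592/n)·log K = (0.0592/2)(22.3) = +0.660 V.
Since Ni²⁺/Ni is the cathode and Cr²⁺/Cr the anode, E°cell = E°(Ni²⁺/Ni) − E°(Cr²⁺/Cr).
So E°(Cr²⁺/Cr) = E°(Ni²⁺/Ni) − E°cell = (-0.25) − (+0.660) = -0.91 V.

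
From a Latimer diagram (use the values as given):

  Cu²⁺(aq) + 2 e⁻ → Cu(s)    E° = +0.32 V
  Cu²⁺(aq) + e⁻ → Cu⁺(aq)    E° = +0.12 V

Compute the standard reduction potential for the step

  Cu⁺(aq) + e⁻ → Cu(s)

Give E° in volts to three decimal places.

+0.520 V

Sequential free energies add, so n₃E°₃ = n₁E°₁ + n₂E°₂.
With n₃ = 2, and the known step contributing 1×(+0.12) V, the unknown satisfies 1·E° = 2×(+0.32) − 1×(+0.12) = +0.520.
E° = +0.520 / 1 = +0.520 V.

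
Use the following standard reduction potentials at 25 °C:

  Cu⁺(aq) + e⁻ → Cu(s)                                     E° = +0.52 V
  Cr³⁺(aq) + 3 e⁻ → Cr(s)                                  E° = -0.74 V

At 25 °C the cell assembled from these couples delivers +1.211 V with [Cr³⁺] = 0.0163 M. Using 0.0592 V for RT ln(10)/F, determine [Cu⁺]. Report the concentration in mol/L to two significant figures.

0.038 M

Cu⁺/Cu is the cathode, Cr³⁺/Cr the anode: E°cell = +1.26 V, n = 3.
Overall reaction: 3 Cu⁺(aq) + Cr(s) → 3 Cu(s) + Cr³⁺(aq); Q = [Cr³⁺]^1/[Cu⁺]^3.
From E = E° − (0.0592/n) log Q: log Q = (E° − E)·n/0.0592 = (+1.26 − (+1.211))·3/0.0592 = 2.4831.
So 3·log[Cu⁺] = 1·log(0.0163) − log Q = -1.7878 − (2.4831) = -4.2709; log[Cu⁺] = -4.2709 / 3 = -1.4236; [Cu⁺] = 10^(-1.4236) ≈ 0.038 M.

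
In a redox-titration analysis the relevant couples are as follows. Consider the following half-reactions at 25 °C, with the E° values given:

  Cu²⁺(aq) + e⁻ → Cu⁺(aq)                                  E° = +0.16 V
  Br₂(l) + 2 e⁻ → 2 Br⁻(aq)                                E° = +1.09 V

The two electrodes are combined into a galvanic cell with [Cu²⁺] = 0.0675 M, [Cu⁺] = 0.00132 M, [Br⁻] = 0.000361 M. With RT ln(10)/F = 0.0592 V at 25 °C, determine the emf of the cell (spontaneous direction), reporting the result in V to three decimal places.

+1.033 V

Br₂/Br⁻ is the cathode (higher E°), Cu²⁺/Cu⁺ the anode: E°cell = +1.09 − (+0.16) = +0.93 V, n = 2.
Overall: Br₂(l) + 2 Cu⁺(aq) → 2 Br⁻(aq) + 2 Cu²⁺(aq)
Q = [Br⁻]^2·[Cu²⁺]^2 / ([Cu⁺]^2); log Q = -3.468.
E = E° − (0.0592/n) log Q = +0.93 − (0.0592/2)(-3.468) = +1.033 V.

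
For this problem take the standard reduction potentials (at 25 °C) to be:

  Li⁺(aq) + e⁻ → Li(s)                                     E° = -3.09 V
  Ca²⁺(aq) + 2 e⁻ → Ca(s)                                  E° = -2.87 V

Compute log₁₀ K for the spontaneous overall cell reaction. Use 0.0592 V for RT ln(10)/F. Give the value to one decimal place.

Cathode: Ca²⁺/Ca; anode: Li⁺/Li. E°cell = +0.22 V, n = 2.
log K = nE°cell / 0.0592 = (2)(+0.22) / 0.0592 = 7.4.

7.4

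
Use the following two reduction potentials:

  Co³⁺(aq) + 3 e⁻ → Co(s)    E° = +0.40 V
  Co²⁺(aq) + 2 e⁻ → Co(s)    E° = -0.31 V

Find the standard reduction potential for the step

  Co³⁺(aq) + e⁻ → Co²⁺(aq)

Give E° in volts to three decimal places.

+1.820 V

Sequential free energies add, so n₃E°₃ = n₁E°₁ + n₂E°₂.
With n₃ = 3, and the known step contributing 2×(-0.31) V, the unknown satisfies 1·E° = 3×(+0.40) − 2×(-0.31) = +1.820.
E° = +1.820 / 1 = +1.820 V.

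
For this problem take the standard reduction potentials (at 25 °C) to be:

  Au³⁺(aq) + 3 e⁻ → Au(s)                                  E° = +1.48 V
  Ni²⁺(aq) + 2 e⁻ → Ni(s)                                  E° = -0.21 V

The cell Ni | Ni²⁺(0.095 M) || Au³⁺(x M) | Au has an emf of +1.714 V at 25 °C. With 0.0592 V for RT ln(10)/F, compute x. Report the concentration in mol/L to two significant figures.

0.48 M

Au³⁺/Au is the cathode, Ni²⁺/Ni the anode: E°cell = +1.69 V, n = 6.
Overall reaction: 2 Au³⁺(aq) + 3 Ni(s) → 2 Au(s) + 3 Ni²⁺(aq); Q = [Ni²⁺]^3/[Au³⁺]^2.
From E = E° − (0.0592/n) log Q: log Q = (E° − E)·n/0.0592 = (+1.69 − (+1.714))·6/0.0592 = -2.4324.
So 2·log[Au³⁺] = 3·log(0.095) − log Q = -3.0668 − (-2.4324) = -0.6344; log[Au³⁺] = -0.6344 / 2 = -0.3172; [Au³⁺] = 10^(-0.3172) ≈ 0.48 M.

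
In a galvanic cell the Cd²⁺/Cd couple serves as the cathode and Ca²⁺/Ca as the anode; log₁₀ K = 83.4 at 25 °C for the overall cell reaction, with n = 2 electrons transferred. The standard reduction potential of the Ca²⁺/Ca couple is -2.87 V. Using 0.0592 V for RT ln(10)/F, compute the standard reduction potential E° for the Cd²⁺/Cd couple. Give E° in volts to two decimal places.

-0.40 V

E°cell = (0.0592/n)·log K = (0.0592/2)(83.4) = +2.469 V.
Since Cd²⁺/Cd is the cathode and Ca²⁺/Ca the anode, E°cell = E°(Cd²⁺/Cd) − E°(Ca²⁺/Ca).
So E°(Cd²⁺/Cd) = E°cell + E°(Ca²⁺/Ca) = +2.469 + (-2.87) = -0.40 V.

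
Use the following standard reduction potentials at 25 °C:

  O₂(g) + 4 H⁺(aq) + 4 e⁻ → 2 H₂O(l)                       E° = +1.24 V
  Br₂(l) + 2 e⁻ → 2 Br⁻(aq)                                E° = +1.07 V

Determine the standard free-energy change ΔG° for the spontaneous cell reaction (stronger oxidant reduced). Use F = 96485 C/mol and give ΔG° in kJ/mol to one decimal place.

-65.6 kJ/mol

O₂/H₂O (E° = +1.24 V) is the cathode; Br₂/Br⁻ (E° = +1.07 V) is the anode, so E°cell = +0.17 V.
Balancing electrons gives n = 4 (lcm of 4 and 2).
ΔG° = −nFE° = −(4)(96485)(+0.17) = -65,610 J = -65.6 kJ/mol.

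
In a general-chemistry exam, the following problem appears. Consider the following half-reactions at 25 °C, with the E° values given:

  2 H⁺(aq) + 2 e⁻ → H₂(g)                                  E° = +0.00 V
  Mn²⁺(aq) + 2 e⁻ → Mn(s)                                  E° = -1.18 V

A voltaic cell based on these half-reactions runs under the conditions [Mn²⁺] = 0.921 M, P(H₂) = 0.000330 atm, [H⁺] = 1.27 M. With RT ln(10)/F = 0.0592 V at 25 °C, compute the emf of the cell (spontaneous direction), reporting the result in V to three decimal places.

+1.290 V

H⁺/H₂ is the cathode (higher E°), Mn²⁺/Mn the anode: E°cell = +0.00 − (-1.18) = +1.18 V, n = 2.
Overall: 2 H⁺(aq) + Mn(s) → H₂(g) + Mn²⁺(aq)
Q = P(H₂)·[Mn²⁺] / ([H⁺]^2); log Q = -3.725.
E = E° − (0.0592/n) log Q = +1.18 − (0.0592/2)(-3.725) = +1.290 V.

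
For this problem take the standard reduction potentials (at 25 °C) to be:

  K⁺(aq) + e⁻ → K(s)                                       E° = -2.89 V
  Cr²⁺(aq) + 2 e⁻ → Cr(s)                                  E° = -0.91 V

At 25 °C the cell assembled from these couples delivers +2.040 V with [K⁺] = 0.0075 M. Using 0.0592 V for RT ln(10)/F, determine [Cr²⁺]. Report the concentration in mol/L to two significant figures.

Cr²⁺/Cr is the cathode, K⁺/K the anode: E°cell = +1.98 V, n = 2.
Overall reaction: Cr²⁺(aq) + 2 K(s) → Cr(s) + 2 K⁺(aq); Q = [K⁺]^2/[Cr²⁺]^1.
From E = E° − (0.0592/n) log Q: log Q = (E° − E)·n/0.0592 = (+1.98 − (+2.040))·2/0.0592 = -2.0270.
So 1·log[Cr²⁺] = 2·log(0.0075) − log Q = -4.2499 − (-2.0270) = -2.2229; [Cr²⁺] = 10^(-2.2229) ≈ 0.0060 M.

0.0060 M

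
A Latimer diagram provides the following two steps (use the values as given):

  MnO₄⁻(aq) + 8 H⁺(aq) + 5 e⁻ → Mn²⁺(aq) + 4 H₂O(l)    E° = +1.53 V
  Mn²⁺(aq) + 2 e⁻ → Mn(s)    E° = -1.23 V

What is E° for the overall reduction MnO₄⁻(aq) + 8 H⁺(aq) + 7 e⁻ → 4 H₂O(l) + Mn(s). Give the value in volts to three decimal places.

Adding the free-energy changes (−nFE°) of the two steps gives −n₃FE°₃ = −n₁FE°₁ − n₂FE°₂.
E°₃ = (5×+1.53 + 2×-1.23) / 7 = (+5.190) / 7 = +0.741 V.

+0.741 V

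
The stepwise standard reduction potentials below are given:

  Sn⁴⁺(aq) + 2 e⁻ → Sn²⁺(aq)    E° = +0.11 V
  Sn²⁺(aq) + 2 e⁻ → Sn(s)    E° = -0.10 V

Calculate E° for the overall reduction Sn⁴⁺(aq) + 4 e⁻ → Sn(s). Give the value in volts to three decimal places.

Since ΔG° = −nFE° is additive over sequential reductions, n₃E°₃ = n₁E°₁ + n₂E°₂.
E°₃ = (2×+0.11 + 2×-0.10) / 4 = (+0.020) / 4 = +0.005 V.

+0.005 V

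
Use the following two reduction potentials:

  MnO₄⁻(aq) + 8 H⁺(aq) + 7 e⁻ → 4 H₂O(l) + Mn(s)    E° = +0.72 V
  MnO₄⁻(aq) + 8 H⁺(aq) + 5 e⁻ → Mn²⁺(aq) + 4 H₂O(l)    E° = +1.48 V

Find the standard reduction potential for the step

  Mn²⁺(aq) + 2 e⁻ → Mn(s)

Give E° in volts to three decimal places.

-1.180 V

Sequential free energies add, so n₃E°₃ = n₁E°₁ + n₂E°₂.
With n₃ = 7, and the known step contributing 5×(+1.48) V, the unknown satisfies 2·E° = 7×(+0.72) − 5×(+1.48) = -2.360.
E° = -2.360 / 2 = -1.180 V.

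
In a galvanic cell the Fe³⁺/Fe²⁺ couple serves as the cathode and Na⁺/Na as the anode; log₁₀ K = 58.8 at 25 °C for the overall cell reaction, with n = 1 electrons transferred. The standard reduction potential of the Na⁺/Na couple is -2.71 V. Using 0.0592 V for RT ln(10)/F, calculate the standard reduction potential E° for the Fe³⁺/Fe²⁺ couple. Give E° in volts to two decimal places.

+0.77 V

E°cell = (0.0592/n)·log K = (0.0592/1)(58.8) = +3.481 V.
Since Fe³⁺/Fe²⁺ is the cathode and Na⁺/Na the anode, E°cell = E°(Fe³⁺/Fe²⁺) − E°(Na⁺/Na).
So E°(Fe³⁺/Fe²⁺) = E°cell + E°(Na⁺/Na) = +3.481 + (-2.71) = +0.77 V.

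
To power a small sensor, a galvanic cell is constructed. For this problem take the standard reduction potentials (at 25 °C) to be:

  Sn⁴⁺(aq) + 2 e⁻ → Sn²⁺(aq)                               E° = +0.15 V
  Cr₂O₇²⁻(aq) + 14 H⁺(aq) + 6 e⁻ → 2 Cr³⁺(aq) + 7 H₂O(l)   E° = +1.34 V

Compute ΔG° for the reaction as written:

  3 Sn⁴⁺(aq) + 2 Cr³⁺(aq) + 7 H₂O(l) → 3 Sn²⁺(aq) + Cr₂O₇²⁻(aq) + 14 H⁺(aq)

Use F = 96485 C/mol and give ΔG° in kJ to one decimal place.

+688.9 kJ

As written, Sn⁴⁺/Sn²⁺ is reduced (cathode) and Cr₂O₇²⁻/Cr³⁺ is oxidised (anode), so E°cell = (+0.15) − (+1.34) = -1.19 V.
Balancing electrons gives n = 6.
ΔG° = −nFE° = −(6)(96485)(-1.19) = 688,903 J = +688.9 kJ.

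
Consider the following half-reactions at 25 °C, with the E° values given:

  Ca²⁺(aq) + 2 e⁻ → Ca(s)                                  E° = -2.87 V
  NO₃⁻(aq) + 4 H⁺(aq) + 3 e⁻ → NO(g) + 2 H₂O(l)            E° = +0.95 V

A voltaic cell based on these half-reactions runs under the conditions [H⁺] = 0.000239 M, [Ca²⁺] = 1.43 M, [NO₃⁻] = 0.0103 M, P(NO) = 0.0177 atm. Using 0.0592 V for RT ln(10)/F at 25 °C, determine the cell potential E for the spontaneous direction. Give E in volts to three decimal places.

+3.525 V

NO₃⁻/NO is the cathode (higher E°), Ca²⁺/Ca the anode: E°cell = +0.95 − (-2.87) = +3.82 V, n = 6.
Overall: 2 NO₃⁻(aq) + 8 H⁺(aq) + 3 Ca(s) → 2 NO(g) + 4 H₂O(l) + 3 Ca²⁺(aq)
Q = P(NO)^2·[Ca²⁺]^3 / ([NO₃⁻]^2·[H⁺]^8); log Q = 29.909.
E = E° − (0.0592/n) log Q = +3.82 − (0.0592/6)(29.909) = +3.525 V.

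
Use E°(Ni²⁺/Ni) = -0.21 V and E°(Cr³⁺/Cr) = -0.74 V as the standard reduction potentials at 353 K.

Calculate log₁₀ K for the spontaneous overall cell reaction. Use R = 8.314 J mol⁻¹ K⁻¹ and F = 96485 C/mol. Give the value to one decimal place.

Cathode: Ni²⁺/Ni; anode: Cr³⁺/Cr. E°cell = (-0.21) − (-0.74) = +0.53 V, with n = 6.
ΔG° = −nFE° = −RT ln K, so ln K = nFE°/(RT) = (6)(96485)(+0.53) / ((8.314)(353)) = 104.545.
log₁₀ K = 104.545 / ln 10 = 45.4.

45.4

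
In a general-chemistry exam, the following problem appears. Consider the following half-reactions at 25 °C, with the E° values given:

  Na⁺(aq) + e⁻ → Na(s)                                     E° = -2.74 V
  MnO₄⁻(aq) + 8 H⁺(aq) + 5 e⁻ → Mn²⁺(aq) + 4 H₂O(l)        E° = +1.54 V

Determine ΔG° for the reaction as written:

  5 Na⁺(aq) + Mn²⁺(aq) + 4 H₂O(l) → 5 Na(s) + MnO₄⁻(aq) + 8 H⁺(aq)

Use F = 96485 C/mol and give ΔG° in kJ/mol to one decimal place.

As written, Na⁺/Na is reduced (cathode) and MnO₄⁻/Mn²⁺ is oxidised (anode), so E°cell = (-2.74) − (+1.54) = -4.28 V.
Balancing electrons gives n = 5.
ΔG° = −nFE° = −(5)(96485)(-4.28) = 2,064,779 J = +2064.8 kJ/mol.

+2064.8 kJ/mol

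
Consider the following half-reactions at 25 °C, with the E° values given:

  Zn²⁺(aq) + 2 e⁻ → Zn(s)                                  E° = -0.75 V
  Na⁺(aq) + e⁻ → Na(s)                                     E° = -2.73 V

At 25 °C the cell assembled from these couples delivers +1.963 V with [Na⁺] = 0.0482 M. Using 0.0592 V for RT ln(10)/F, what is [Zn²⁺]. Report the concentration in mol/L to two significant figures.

Zn²⁺/Zn is the cathode, Na⁺/Na the anode: E°cell = +1.98 V, n = 2.
Overall reaction: Zn²⁺(aq) + 2 Na(s) → Zn(s) + 2 Na⁺(aq); Q = [Na⁺]^2/[Zn²⁺]^1.
From E = E° − (0.0592/n) log Q: log Q = (E° − E)·n/0.0592 = (+1.98 − (+1.963))·2/0.0592 = 0.5743.
So 1·log[Zn²⁺] = 2·log(0.0482) − log Q = -2.6339 − (0.5743) = -3.2082; [Zn²⁺] = 10^(-3.2082) ≈ 0.00062 M.

0.00062 M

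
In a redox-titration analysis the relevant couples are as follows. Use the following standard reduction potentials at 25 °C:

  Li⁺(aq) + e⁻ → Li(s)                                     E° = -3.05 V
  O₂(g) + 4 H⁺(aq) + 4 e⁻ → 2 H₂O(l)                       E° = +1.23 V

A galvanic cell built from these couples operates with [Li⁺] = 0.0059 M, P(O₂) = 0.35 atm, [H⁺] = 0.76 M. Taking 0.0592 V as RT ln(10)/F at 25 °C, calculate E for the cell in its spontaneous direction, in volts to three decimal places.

+4.398 V

O₂/H₂O is the cathode (higher E°), Li⁺/Li the anode: E°cell = +1.23 − (-3.05) = +4.28 V, n = 4.
Overall: O₂(g) + 4 H⁺(aq) + 4 Li(s) → 2 H₂O(l) + 4 Li⁺(aq)
Q = [Li⁺]^4 / (P(O₂)·[H⁺]^4); log Q = -7.984.
E = E° − (0.0592/n) log Q = +4.28 − (0.0592/4)(-7.984) = +4.398 V.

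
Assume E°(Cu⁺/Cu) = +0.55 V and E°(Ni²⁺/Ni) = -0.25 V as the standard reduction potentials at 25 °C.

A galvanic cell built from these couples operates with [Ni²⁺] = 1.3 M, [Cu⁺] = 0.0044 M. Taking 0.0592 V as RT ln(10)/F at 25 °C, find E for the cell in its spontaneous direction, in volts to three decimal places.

Cu⁺/Cu is the cathode (higher E°), Ni²⁺/Ni the anode: E°cell = +0.55 − (-0.25) = +0.80 V, n = 2.
Overall: 2 Cu⁺(aq) + Ni(s) → 2 Cu(s) + Ni²⁺(aq)
Q = [Ni²⁺] / ([Cu⁺]^2); log Q = 4.827.
E = E° − (0.0592/n) log Q = +0.80 − (0.0592/2)(4.827) = +0.657 V.

+0.657 V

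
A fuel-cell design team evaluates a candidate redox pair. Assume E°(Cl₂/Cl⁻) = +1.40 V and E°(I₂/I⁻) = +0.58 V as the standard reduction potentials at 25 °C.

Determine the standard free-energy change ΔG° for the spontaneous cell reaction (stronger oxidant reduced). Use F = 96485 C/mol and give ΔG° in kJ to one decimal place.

-158.2 kJ

Cl₂/Cl⁻ (E° = +1.40 V) is the cathode; I₂/I⁻ (E° = +0.58 V) is the anode, so E°cell = +0.82 V.
Balancing electrons gives n = 2 (lcm of 2 and 2).
ΔG° = −nFE° = −(2)(96485)(+0.82) = -158,235 J = -158.2 kJ.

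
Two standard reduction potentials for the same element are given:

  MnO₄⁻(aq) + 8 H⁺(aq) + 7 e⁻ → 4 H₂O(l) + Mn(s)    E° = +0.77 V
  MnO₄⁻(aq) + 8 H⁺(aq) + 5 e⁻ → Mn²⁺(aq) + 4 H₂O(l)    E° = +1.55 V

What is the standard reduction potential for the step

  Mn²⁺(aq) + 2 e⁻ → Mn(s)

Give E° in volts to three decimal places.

-1.180 V

Sequential free energies add, so n₃E°₃ = n₁E°₁ + n₂E°₂.
With n₃ = 7, and the known step contributing 5×(+1.55) V, the unknown satisfies 2·E° = 7×(+0.77) − 5×(+1.55) = -2.360.
E° = -2.360 / 2 = -1.180 V.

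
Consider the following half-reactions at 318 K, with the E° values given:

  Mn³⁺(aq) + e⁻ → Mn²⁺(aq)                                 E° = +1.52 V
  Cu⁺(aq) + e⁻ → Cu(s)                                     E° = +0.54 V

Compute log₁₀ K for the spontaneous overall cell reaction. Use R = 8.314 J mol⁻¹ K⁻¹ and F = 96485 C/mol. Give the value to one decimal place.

Cathode: Mn³⁺/Mn²⁺; anode: Cu⁺/Cu. E°cell = (+1.52) − (+0.54) = +0.98 V, with n = 1.
ΔG° = −nFE° = −RT ln K, so ln K = nFE°/(RT) = (1)(96485)(+0.98) / ((8.314)(318)) = 35.764.
log₁₀ K = 35.764 / ln 10 = 15.5.

15.5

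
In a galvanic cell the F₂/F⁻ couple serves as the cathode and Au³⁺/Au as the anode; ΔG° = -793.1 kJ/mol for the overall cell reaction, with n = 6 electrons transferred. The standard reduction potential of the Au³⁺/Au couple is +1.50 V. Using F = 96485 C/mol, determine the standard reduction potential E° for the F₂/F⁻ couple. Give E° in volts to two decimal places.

+2.87 V

E°cell = −ΔG°/(nF) = −(-793.1×10³)/((6)(96485)) = +1.370 V.
Since F₂/F⁻ is the cathode and Au³⁺/Au the anode, E°cell = E°(F₂/F⁻) − E°(Au³⁺/Au).
So E°(F₂/F⁻) = E°cell + E°(Au³⁺/Au) = +1.370 + (+1.50) = +2.87 V.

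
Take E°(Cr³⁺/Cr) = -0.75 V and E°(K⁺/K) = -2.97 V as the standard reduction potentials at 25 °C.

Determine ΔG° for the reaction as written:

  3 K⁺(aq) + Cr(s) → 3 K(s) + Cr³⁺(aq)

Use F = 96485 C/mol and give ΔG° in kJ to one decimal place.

As written, K⁺/K is reduced (cathode) and Cr³⁺/Cr is oxidised (anode), so E°cell = (-2.97) − (-0.75) = -2.22 V.
Balancing electrons gives n = 3.
ΔG° = −nFE° = −(3)(96485)(-2.22) = 642,590 J = +642.6 kJ.

+642.6 kJ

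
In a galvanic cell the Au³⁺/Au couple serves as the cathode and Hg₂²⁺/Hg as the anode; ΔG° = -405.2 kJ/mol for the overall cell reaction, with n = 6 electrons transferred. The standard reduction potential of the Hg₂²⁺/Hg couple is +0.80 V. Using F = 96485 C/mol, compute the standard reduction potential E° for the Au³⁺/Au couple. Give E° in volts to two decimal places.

E°cell = −ΔG°/(nF) = −(-405.2×10³)/((6)(96485)) = +0.700 V.
Since Au³⁺/Au is the cathode and Hg₂²⁺/Hg the anode, E°cell = E°(Au³⁺/Au) − E°(Hg₂²⁺/Hg).
So E°(Au³⁺/Au) = E°cell + E°(Hg₂²⁺/Hg) = +0.700 + (+0.80) = +1.50 V.

+1.50 V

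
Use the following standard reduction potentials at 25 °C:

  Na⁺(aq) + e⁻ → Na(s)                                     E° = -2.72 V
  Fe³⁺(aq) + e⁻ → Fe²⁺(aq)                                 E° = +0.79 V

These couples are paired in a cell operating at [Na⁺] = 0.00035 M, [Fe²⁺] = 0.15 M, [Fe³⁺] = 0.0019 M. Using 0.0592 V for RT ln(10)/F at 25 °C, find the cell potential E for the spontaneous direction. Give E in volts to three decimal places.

+3.602 V

Fe³⁺/Fe²⁺ is the cathode (higher E°), Na⁺/Na the anode: E°cell = +0.79 − (-2.72) = +3.51 V, n = 1.
Overall: Fe³⁺(aq) + Na(s) → Fe²⁺(aq) + Na⁺(aq)
Q = [Fe²⁺]·[Na⁺] / ([Fe³⁺]); log Q = -1.559.
E = E° − (0.0592/n) log Q = +3.51 − (0.0592/1)(-1.559) = +3.602 V.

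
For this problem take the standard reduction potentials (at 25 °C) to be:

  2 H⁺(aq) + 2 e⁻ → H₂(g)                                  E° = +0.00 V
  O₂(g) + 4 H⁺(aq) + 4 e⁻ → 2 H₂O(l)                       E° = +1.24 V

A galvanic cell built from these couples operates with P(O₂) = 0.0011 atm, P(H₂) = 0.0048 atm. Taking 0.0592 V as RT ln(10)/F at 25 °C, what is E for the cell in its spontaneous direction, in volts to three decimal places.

O₂/H₂O is the cathode (higher E°), H⁺/H₂ the anode: E°cell = +1.24 − (+0.00) = +1.24 V, n = 4.
Overall: O₂(g) + 2 H₂(g) → 2 H₂O(l)
Q = 1 / (P(O₂)·P(H₂)^2); log Q = 7.596.
E = E° − (0.0592/n) log Q = +1.24 − (0.0592/4)(7.596) = +1.128 V.

+1.128 V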